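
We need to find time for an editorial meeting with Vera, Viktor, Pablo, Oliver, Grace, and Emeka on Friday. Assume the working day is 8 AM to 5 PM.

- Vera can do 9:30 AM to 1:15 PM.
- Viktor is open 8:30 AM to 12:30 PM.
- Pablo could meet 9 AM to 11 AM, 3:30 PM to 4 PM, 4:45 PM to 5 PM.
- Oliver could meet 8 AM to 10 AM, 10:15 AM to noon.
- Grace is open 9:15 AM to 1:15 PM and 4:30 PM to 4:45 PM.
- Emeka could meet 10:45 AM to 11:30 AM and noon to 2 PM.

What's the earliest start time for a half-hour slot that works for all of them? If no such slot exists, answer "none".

none

Vera ∩ Viktor: 09:30-12:30.
Vera ∩ Viktor ∩ Pablo: 09:30-11:00.
Vera ∩ Viktor ∩ Pablo ∩ Oliver: 09:30-10:00, 10:15-11:00.
Vera ∩ Viktor ∩ Pablo ∩ Oliver ∩ Grace: 09:30-10:00, 10:15-11:00.
Vera ∩ Viktor ∩ Pablo ∩ Oliver ∩ Grace ∩ Emeka: 10:45-11:00.
No common window is at least 30 minutes long.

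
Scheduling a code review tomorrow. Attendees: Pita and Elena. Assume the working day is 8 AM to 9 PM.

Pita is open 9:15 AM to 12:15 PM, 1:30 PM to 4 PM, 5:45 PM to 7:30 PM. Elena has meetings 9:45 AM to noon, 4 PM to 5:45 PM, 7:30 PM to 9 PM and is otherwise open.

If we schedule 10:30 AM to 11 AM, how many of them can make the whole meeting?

1

Pita free: 09:15-12:15, 13:30-16:00, 17:45-19:30.
Elena free: 08:00-09:45, 12:00-16:00, 17:45-19:30 (invert busy blocks within the working day).
Pita can make the full 10:30-11:00 slot — that's 1.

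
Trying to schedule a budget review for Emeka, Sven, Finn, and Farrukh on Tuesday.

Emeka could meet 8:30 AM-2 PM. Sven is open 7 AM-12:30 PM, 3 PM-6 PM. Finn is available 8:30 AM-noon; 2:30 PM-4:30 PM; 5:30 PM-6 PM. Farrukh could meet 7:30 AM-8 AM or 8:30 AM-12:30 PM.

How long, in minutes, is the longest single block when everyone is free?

Emeka ∩ Sven: 08:30-12:30.
Emeka ∩ Sven ∩ Finn: 08:30-12:00.
Emeka ∩ Sven ∩ Finn ∩ Farrukh: 08:30-12:00.
So the common availability across everyone is 08:30-12:00.
The longest is 08:30-12:00 at 210 minutes.

210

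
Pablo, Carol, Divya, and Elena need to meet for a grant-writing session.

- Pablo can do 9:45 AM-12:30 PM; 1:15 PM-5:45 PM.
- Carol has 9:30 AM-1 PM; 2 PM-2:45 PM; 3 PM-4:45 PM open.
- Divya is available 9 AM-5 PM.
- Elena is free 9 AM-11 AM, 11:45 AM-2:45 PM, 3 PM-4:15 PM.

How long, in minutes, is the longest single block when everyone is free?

75

Pablo ∩ Carol: 09:45-12:30, 14:00-14:45, 15:00-16:45.
Pablo ∩ Carol ∩ Divya: 09:45-12:30, 14:00-14:45, 15:00-16:45.
Pablo ∩ Carol ∩ Divya ∩ Elena: 09:45-11:00, 11:45-12:30, 14:00-14:45, 15:00-16:15.
The longest is 09:45-11:00 at 75 minutes.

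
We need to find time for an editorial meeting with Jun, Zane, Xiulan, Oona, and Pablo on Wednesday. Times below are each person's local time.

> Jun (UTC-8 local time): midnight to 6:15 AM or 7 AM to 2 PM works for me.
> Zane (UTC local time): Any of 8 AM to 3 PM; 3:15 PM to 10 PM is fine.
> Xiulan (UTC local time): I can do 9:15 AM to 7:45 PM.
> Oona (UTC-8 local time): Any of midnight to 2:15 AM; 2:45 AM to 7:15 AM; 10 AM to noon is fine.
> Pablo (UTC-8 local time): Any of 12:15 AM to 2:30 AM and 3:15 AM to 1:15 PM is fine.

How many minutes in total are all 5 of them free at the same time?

Jun in UTC: 08:00-14:15, 15:00-22:00 (add 8h to convert from UTC-8).
Zane in UTC: 08:00-15:00, 15:15-22:00.
Xiulan in UTC: 09:15-19:45.
Oona in UTC: 08:00-10:15, 10:45-15:15, 18:00-20:00 (add 8h to convert from UTC-8).
Pablo in UTC: 08:15-10:30, 11:15-21:15 (add 8h to convert from UTC-8).
Jun ∩ Zane: 08:00-14:15, 15:15-22:00.
Jun ∩ Zane ∩ Xiulan: 09:15-14:15, 15:15-19:45.
Jun ∩ Zane ∩ Xiulan ∩ Oona: 09:15-10:15, 10:45-14:15, 18:00-19:45.
Jun ∩ Zane ∩ Xiulan ∩ Oona ∩ Pablo: 09:15-10:15, 11:15-14:15, 18:00-19:45.
Summing the common windows: 60 + 180 + 105 = 345 minutes.

345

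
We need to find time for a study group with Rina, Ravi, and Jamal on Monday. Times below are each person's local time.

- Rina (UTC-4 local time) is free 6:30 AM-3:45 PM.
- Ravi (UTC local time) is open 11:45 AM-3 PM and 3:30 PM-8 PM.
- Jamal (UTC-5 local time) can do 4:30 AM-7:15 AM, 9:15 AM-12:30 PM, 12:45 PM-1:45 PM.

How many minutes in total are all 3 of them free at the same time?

255

Rina in UTC: 10:30-19:45 (add 4h to convert from UTC-4).
Ravi in UTC: 11:45-15:00, 15:30-20:00.
Jamal in UTC: 09:30-12:15, 14:15-17:30, 17:45-18:45 (add 5h to convert from UTC-5).
Rina ∩ Ravi: 11:45-15:00, 15:30-19:45.
Rina ∩ Ravi ∩ Jamal: 11:45-12:15, 14:15-15:00, 15:30-17:30, 17:45-18:45.
Summing the common windows: 30 + 45 + 120 + 60 = 255 minutes.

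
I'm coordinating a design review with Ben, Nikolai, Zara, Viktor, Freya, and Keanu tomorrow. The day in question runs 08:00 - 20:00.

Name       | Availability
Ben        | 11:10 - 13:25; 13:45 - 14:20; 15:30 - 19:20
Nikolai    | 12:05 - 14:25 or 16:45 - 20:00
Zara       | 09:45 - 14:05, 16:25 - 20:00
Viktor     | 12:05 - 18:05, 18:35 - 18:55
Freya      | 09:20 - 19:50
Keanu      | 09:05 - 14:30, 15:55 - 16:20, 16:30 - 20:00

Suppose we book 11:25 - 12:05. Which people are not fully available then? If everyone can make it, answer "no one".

Nikolai, Viktor

Ben: free for 11:25-12:05. Nikolai: not fully free for 11:25-12:05. Zara: free for 11:25-12:05. Viktor: not fully free for 11:25-12:05. Freya: free for 11:25-12:05. Keanu: free for 11:25-12:05.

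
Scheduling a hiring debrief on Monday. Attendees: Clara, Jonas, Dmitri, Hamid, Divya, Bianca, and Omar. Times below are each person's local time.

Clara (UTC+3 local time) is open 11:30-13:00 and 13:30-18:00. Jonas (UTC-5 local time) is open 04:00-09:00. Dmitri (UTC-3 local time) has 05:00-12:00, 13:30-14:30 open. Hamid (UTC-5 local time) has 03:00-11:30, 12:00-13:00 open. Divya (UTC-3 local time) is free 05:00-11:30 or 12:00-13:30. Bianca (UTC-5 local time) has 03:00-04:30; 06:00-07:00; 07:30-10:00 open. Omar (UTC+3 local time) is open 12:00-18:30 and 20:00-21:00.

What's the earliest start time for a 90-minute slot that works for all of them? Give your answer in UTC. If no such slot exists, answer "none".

Clara in UTC: 08:30-10:00, 10:30-15:00 (subtract 3h to convert from UTC+3).
Jonas in UTC: 09:00-14:00 (add 5h to convert from UTC-5).
Dmitri in UTC: 08:00-15:00, 16:30-17:30 (add 3h to convert from UTC-3).
Hamid in UTC: 08:00-16:30, 17:00-18:00 (add 5h to convert from UTC-5).
Divya in UTC: 08:00-14:30, 15:00-16:30 (add 3h to convert from UTC-3).
Bianca in UTC: 08:00-09:30, 11:00-12:00, 12:30-15:00 (add 5h to convert from UTC-5).
Omar in UTC: 09:00-15:30, 17:00-18:00 (subtract 3h to convert from UTC+3).
Clara ∩ Jonas: 09:00-10:00, 10:30-14:00.
Clara ∩ Jonas ∩ Dmitri: 09:00-10:00, 10:30-14:00.
Clara ∩ Jonas ∩ Dmitri ∩ Hamid: 09:00-10:00, 10:30-14:00.
Clara ∩ Jonas ∩ Dmitri ∩ Hamid ∩ Divya: 09:00-10:00, 10:30-14:00.
Clara ∩ Jonas ∩ Dmitri ∩ Hamid ∩ Divya ∩ Bianca: 09:00-09:30, 11:00-12:00, 12:30-14:00.
Clara ∩ Jonas ∩ Dmitri ∩ Hamid ∩ Divya ∩ Bianca ∩ Omar: 09:00-09:30, 11:00-12:00, 12:30-14:00.
The first common window of at least 90 minutes is 12:30-14:00, so the earliest start is 12:30.

12:30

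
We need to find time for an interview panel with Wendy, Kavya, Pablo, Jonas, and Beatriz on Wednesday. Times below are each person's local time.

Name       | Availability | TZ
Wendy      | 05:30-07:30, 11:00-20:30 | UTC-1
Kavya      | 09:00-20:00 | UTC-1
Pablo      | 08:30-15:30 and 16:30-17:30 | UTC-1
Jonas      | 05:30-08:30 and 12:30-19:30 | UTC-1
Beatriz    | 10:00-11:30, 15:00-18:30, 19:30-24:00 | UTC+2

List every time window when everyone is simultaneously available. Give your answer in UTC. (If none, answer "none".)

Wendy in UTC: 06:30-08:30, 12:00-21:30 (add 1h to convert from UTC-1).
Kavya in UTC: 10:00-21:00 (add 1h to convert from UTC-1).
Pablo in UTC: 09:30-16:30, 17:30-18:30 (add 1h to convert from UTC-1).
Jonas in UTC: 06:30-09:30, 13:30-20:30 (add 1h to convert from UTC-1).
Beatriz in UTC: 08:00-09:30, 13:00-16:30, 17:30-22:00 (subtract 2h to convert from UTC+2).
Wendy ∩ Kavya: 12:00-21:00.
Wendy ∩ Kavya ∩ Pablo: 12:00-16:30, 17:30-18:30.
Wendy ∩ Kavya ∩ Pablo ∩ Jonas: 13:30-16:30, 17:30-18:30.
Wendy ∩ Kavya ∩ Pablo ∩ Jonas ∩ Beatriz: 13:30-16:30, 17:30-18:30.
So the common availability across everyone is 13:30-16:30, 17:30-18:30.

13:30-16:30, 17:30-18:30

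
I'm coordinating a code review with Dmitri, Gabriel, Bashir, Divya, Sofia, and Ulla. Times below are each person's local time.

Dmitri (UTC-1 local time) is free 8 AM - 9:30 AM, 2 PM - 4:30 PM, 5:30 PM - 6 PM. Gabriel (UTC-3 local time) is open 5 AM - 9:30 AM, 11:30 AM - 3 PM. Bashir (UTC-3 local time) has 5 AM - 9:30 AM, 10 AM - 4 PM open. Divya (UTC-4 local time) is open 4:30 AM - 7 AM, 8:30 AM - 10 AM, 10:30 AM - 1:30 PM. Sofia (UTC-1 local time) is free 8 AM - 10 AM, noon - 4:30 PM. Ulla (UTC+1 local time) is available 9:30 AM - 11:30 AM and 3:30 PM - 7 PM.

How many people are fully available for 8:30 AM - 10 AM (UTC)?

4

Dmitri in UTC: 09:00-10:30, 15:00-17:30, 18:30-19:00 (add 1h to convert from UTC-1).
Gabriel in UTC: 08:00-12:30, 14:30-18:00 (add 3h to convert from UTC-3).
Bashir in UTC: 08:00-12:30, 13:00-19:00 (add 3h to convert from UTC-3).
Divya in UTC: 08:30-11:00, 12:30-14:00, 14:30-17:30 (add 4h to convert from UTC-4).
Sofia in UTC: 09:00-11:00, 13:00-17:30 (add 1h to convert from UTC-1).
Ulla in UTC: 08:30-10:30, 14:30-18:00 (subtract 1h to convert from UTC+1).
Gabriel, Bashir, Divya, and Ulla can make the full 08:30-10:00 slot — that's 4.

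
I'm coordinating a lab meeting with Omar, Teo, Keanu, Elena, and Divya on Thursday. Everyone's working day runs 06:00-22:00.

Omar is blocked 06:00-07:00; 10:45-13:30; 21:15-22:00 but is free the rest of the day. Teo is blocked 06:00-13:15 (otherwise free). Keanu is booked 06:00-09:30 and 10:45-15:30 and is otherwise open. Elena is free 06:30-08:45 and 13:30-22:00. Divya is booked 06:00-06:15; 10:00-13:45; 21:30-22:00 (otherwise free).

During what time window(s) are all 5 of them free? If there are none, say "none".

15:30-21:15

Omar free: 07:00-10:45, 13:30-21:15 (invert busy blocks within the working day).
Teo free: 13:15-22:00 (invert busy blocks within the working day).
Keanu free: 09:30-10:45, 15:30-22:00 (invert busy blocks within the working day).
Elena free: 06:30-08:45, 13:30-22:00.
Divya free: 06:15-10:00, 13:45-21:30 (invert busy blocks within the working day).
Omar ∩ Teo: 13:30-21:15.
Omar ∩ Teo ∩ Keanu: 15:30-21:15.
Omar ∩ Teo ∩ Keanu ∩ Elena: 15:30-21:15.
Omar ∩ Teo ∩ Keanu ∩ Elena ∩ Divya: 15:30-21:15.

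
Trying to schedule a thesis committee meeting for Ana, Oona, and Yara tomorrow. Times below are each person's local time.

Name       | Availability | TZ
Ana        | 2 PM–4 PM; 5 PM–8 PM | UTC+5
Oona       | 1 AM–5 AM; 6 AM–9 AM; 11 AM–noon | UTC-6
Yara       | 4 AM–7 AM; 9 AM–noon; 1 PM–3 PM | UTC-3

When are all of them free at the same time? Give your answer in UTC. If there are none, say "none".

09:00-10:00, 12:00-15:00

Ana in UTC: 09:00-11:00, 12:00-15:00 (subtract 5h to convert from UTC+5).
Oona in UTC: 07:00-11:00, 12:00-15:00, 17:00-18:00 (add 6h to convert from UTC-6).
Yara in UTC: 07:00-10:00, 12:00-15:00, 16:00-18:00 (add 3h to convert from UTC-3).
Ana ∩ Oona: 09:00-11:00, 12:00-15:00.
Ana ∩ Oona ∩ Yara: 09:00-10:00, 12:00-15:00.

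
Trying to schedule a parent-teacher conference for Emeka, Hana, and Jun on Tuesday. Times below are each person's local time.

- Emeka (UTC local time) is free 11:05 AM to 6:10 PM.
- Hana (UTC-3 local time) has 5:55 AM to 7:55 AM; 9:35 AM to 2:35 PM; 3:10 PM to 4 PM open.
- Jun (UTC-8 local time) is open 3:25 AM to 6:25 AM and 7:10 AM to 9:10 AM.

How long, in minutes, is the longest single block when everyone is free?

Emeka in UTC: 11:05-18:10.
Hana in UTC: 08:55-10:55, 12:35-17:35, 18:10-19:00 (add 3h to convert from UTC-3).
Jun in UTC: 11:25-14:25, 15:10-17:10 (add 8h to convert from UTC-8).
Emeka ∩ Hana: 12:35-17:35.
Emeka ∩ Hana ∩ Jun: 12:35-14:25, 15:10-17:10.
So the common availability across everyone is 12:35-14:25, 15:10-17:10.
The longest is 15:10-17:10 at 120 minutes.

120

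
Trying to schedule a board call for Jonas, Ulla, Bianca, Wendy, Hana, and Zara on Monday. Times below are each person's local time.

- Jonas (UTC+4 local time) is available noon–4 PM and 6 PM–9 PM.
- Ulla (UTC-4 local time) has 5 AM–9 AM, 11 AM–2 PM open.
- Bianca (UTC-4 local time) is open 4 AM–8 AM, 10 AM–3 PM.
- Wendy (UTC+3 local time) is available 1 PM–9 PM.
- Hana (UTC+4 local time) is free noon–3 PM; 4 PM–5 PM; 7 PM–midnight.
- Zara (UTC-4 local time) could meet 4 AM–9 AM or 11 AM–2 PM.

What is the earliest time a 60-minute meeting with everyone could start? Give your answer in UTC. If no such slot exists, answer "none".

10:00

Jonas in UTC: 08:00-12:00, 14:00-17:00 (subtract 4h to convert from UTC+4).
Ulla in UTC: 09:00-13:00, 15:00-18:00 (add 4h to convert from UTC-4).
Bianca in UTC: 08:00-12:00, 14:00-19:00 (add 4h to convert from UTC-4).
Wendy in UTC: 10:00-18:00 (subtract 3h to convert from UTC+3).
Hana in UTC: 08:00-11:00, 12:00-13:00, 15:00-20:00 (subtract 4h to convert from UTC+4).
Zara in UTC: 08:00-13:00, 15:00-18:00 (add 4h to convert from UTC-4).
Jonas ∩ Ulla: 09:00-12:00, 15:00-17:00.
Jonas ∩ Ulla ∩ Bianca: 09:00-12:00, 15:00-17:00.
Jonas ∩ Ulla ∩ Bianca ∩ Wendy: 10:00-12:00, 15:00-17:00.
Jonas ∩ Ulla ∩ Bianca ∩ Wendy ∩ Hana: 10:00-11:00, 15:00-17:00.
Jonas ∩ Ulla ∩ Bianca ∩ Wendy ∩ Hana ∩ Zara: 10:00-11:00, 15:00-17:00.
The first common window of at least 60 minutes is 10:00-11:00, so the earliest start is 10:00.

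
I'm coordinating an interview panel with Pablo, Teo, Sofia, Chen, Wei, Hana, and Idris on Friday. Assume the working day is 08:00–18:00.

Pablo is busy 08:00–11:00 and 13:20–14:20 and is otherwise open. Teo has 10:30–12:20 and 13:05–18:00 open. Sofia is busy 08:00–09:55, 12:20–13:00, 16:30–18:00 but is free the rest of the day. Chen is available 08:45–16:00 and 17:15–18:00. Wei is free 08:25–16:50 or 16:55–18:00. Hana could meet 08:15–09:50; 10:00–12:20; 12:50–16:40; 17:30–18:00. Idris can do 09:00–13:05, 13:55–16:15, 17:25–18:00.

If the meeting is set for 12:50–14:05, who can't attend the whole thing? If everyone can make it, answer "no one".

Pablo free: 11:00-13:20, 14:20-18:00 (invert busy blocks within the working day).
Teo free: 10:30-12:20, 13:05-18:00.
Sofia free: 09:55-12:20, 13:00-16:30 (invert busy blocks within the working day).
Chen free: 08:45-16:00, 17:15-18:00.
Wei free: 08:25-16:50, 16:55-18:00.
Hana free: 08:15-09:50, 10:00-12:20, 12:50-16:40, 17:30-18:00.
Idris free: 09:00-13:05, 13:55-16:15, 17:25-18:00.
Pablo: not fully free for 12:50-14:05. Teo: not fully free for 12:50-14:05. Sofia: not fully free for 12:50-14:05. Chen: free for 12:50-14:05. Wei: free for 12:50-14:05. Hana: free for 12:50-14:05. Idris: not fully free for 12:50-14:05.

Idris, Pablo, Sofia, Teo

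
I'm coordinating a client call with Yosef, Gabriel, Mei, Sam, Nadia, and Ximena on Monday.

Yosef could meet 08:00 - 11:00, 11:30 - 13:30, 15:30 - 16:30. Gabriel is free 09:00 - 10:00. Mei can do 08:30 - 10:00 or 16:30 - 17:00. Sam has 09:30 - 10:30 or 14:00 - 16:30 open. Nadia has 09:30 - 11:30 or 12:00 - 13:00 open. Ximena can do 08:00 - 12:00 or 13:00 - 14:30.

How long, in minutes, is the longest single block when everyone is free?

Yosef ∩ Gabriel: 09:00-10:00.
Yosef ∩ Gabriel ∩ Mei: 09:00-10:00.
Yosef ∩ Gabriel ∩ Mei ∩ Sam: 09:30-10:00.
Yosef ∩ Gabriel ∩ Mei ∩ Sam ∩ Nadia: 09:30-10:00.
Yosef ∩ Gabriel ∩ Mei ∩ Sam ∩ Nadia ∩ Ximena: 09:30-10:00.
The longest is 09:30-10:00 at 30 minutes.

30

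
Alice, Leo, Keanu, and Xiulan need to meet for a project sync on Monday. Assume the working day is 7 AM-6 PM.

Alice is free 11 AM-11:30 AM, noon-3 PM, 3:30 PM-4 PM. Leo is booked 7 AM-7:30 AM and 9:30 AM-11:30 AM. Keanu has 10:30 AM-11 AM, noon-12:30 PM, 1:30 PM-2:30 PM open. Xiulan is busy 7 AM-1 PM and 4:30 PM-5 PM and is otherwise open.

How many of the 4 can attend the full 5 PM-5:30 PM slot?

2

Alice free: 11:00-11:30, 12:00-15:00, 15:30-16:00.
Leo free: 07:30-09:30, 11:30-18:00 (invert busy blocks within the working day).
Keanu free: 10:30-11:00, 12:00-12:30, 13:30-14:30.
Xiulan free: 13:00-16:30, 17:00-18:00 (invert busy blocks within the working day).
Leo and Xiulan can make the full 17:00-17:30 slot — that's 2.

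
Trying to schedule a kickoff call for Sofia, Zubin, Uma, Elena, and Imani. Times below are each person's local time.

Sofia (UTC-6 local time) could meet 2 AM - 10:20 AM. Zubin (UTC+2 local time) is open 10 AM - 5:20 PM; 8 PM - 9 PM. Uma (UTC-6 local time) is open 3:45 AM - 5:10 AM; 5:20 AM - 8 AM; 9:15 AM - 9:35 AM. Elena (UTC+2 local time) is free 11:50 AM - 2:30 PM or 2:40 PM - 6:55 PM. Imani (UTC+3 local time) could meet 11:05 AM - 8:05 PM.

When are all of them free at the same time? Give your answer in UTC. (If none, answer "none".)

09:50-11:10, 11:20-12:30, 12:40-14:00, 15:15-15:20

Sofia in UTC: 08:00-16:20 (add 6h to convert from UTC-6).
Zubin in UTC: 08:00-15:20, 18:00-19:00 (subtract 2h to convert from UTC+2).
Uma in UTC: 09:45-11:10, 11:20-14:00, 15:15-15:35 (add 6h to convert from UTC-6).
Elena in UTC: 09:50-12:30, 12:40-16:55 (subtract 2h to convert from UTC+2).
Imani in UTC: 08:05-17:05 (subtract 3h to convert from UTC+3).
Sofia ∩ Zubin: 08:00-15:20.
Sofia ∩ Zubin ∩ Uma: 09:45-11:10, 11:20-14:00, 15:15-15:20.
Sofia ∩ Zubin ∩ Uma ∩ Elena: 09:50-11:10, 11:20-12:30, 12:40-14:00, 15:15-15:20.
Sofia ∩ Zubin ∩ Uma ∩ Elena ∩ Imani: 09:50-11:10, 11:20-12:30, 12:40-14:00, 15:15-15:20.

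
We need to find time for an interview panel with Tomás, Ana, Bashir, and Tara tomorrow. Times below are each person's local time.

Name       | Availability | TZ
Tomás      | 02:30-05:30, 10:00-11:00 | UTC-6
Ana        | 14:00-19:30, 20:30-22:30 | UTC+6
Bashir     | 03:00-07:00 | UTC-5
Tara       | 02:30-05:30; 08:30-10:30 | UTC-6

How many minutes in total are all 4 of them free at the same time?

Tomás in UTC: 08:30-11:30, 16:00-17:00 (add 6h to convert from UTC-6).
Ana in UTC: 08:00-13:30, 14:30-16:30 (subtract 6h to convert from UTC+6).
Bashir in UTC: 08:00-12:00 (add 5h to convert from UTC-5).
Tara in UTC: 08:30-11:30, 14:30-16:30 (add 6h to convert from UTC-6).
Tomás ∩ Ana: 08:30-11:30, 16:00-16:30.
Tomás ∩ Ana ∩ Bashir: 08:30-11:30.
Tomás ∩ Ana ∩ Bashir ∩ Tara: 08:30-11:30.
That's a single block of 180 minutes.

180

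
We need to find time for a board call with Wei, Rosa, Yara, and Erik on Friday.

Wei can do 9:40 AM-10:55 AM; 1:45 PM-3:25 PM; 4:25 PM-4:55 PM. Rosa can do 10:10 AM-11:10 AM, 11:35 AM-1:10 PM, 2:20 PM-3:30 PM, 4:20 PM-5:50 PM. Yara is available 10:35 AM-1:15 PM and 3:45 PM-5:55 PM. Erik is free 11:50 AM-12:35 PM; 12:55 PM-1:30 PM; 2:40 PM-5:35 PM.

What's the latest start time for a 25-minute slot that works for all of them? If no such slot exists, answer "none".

16:30

Wei ∩ Rosa: 10:10-10:55, 14:20-15:25, 16:25-16:55.
Wei ∩ Rosa ∩ Yara: 10:35-10:55, 16:25-16:55.
Wei ∩ Rosa ∩ Yara ∩ Erik: 16:25-16:55.
Those are the intersection windows.
The last common window of at least 25 minutes is 16:25-16:55; a 25-minute meeting can start as late as 16:30 and still end by 16:55.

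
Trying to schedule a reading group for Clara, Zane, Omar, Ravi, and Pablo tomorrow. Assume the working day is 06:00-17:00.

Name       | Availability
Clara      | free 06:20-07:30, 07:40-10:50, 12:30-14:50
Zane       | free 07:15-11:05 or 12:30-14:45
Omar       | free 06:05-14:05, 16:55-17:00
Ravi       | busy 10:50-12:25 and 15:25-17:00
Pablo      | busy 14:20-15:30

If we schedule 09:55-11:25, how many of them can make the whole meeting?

Clara free: 06:20-07:30, 07:40-10:50, 12:30-14:50.
Zane free: 07:15-11:05, 12:30-14:45.
Omar free: 06:05-14:05, 16:55-17:00.
Ravi free: 06:00-10:50, 12:25-15:25 (invert busy blocks within the working day).
Pablo free: 06:00-14:20, 15:30-17:00 (invert busy blocks within the working day).
Omar and Pablo can make the full 09:55-11:25 slot — that's 2.

2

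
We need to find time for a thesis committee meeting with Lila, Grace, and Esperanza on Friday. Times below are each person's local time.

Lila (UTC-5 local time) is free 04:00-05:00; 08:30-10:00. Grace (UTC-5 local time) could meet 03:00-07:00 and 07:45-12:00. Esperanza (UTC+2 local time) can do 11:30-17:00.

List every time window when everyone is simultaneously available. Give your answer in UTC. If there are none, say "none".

Lila in UTC: 09:00-10:00, 13:30-15:00 (add 5h to convert from UTC-5).
Grace in UTC: 08:00-12:00, 12:45-17:00 (add 5h to convert from UTC-5).
Esperanza in UTC: 09:30-15:00 (subtract 2h to convert from UTC+2).
Lila ∩ Grace: 09:00-10:00, 13:30-15:00.
Lila ∩ Grace ∩ Esperanza: 09:30-10:00, 13:30-15:00.

09:30-10:00, 13:30-15:00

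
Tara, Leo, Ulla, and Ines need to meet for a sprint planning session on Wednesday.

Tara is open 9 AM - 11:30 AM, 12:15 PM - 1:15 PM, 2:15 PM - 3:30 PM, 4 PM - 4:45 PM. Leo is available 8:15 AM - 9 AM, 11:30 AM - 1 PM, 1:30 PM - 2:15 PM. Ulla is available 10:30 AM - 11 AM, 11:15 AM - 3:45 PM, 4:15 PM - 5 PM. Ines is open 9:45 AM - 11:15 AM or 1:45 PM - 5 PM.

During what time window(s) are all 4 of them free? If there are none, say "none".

Tara ∩ Leo: 12:15-13:00.
Tara ∩ Leo ∩ Ulla: 12:15-13:00.
Tara ∩ Leo ∩ Ulla ∩ Ines: ∅.
There is no time when everyone is free.

none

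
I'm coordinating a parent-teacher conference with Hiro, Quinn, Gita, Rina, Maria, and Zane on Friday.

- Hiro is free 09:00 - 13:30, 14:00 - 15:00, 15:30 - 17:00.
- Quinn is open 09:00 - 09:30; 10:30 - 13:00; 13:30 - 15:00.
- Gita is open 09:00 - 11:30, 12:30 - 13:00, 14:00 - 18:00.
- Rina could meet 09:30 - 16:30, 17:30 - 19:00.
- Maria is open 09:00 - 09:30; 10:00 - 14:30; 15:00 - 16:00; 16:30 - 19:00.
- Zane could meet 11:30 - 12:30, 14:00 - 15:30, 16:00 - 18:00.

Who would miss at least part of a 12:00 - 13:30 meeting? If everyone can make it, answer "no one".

Gita, Quinn, Zane

Hiro: free for 12:00-13:30. Quinn: not fully free for 12:00-13:30. Gita: not fully free for 12:00-13:30. Rina: free for 12:00-13:30. Maria: free for 12:00-13:30. Zane: not fully free for 12:00-13:30.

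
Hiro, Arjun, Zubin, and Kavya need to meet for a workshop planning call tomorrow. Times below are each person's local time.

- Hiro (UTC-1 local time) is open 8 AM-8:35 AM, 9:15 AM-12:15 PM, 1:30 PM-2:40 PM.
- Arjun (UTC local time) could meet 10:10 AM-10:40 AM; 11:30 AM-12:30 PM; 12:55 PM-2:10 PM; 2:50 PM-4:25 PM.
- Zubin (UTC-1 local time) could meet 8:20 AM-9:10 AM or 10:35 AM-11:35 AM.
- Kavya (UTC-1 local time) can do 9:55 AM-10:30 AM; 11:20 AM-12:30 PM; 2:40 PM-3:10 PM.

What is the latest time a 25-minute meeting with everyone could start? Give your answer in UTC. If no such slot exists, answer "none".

none

Hiro in UTC: 09:00-09:35, 10:15-13:15, 14:30-15:40 (add 1h to convert from UTC-1).
Arjun in UTC: 10:10-10:40, 11:30-12:30, 12:55-14:10, 14:50-16:25.
Zubin in UTC: 09:20-10:10, 11:35-12:35 (add 1h to convert from UTC-1).
Kavya in UTC: 10:55-11:30, 12:20-13:30, 15:40-16:10 (add 1h to convert from UTC-1).
Hiro ∩ Arjun: 10:15-10:40, 11:30-12:30, 12:55-13:15, 14:50-15:40.
Hiro ∩ Arjun ∩ Zubin: 11:35-12:30.
Hiro ∩ Arjun ∩ Zubin ∩ Kavya: 12:20-12:30.
No common window is at least 25 minutes long.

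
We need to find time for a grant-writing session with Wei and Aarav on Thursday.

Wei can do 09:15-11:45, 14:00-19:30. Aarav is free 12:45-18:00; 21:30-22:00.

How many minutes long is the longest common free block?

240

Wei ∩ Aarav: 14:00-18:00.
So the common availability across everyone is 14:00-18:00.
The longest is 14:00-18:00 at 240 minutes.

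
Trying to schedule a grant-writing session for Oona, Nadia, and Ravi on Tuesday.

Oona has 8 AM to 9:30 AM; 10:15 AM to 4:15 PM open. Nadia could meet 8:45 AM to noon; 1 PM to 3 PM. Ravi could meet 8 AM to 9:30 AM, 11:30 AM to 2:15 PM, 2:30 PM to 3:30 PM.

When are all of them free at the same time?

Oona ∩ Nadia: 08:45-09:30, 10:15-12:00, 13:00-15:00.
Oona ∩ Nadia ∩ Ravi: 08:45-09:30, 11:30-12:00, 13:00-14:15, 14:30-15:00.

08:45-09:30, 11:30-12:00, 13:00-14:15, 14:30-15:00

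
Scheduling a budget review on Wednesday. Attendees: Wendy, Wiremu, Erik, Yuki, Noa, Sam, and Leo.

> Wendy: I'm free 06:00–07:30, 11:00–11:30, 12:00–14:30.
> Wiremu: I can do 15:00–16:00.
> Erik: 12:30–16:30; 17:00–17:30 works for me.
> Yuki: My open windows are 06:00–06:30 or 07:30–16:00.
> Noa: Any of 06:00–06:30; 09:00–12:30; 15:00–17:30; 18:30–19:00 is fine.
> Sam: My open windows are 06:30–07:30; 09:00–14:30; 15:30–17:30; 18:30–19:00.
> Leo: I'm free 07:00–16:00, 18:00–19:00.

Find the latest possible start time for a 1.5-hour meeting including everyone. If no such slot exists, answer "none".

none

Wendy ∩ Wiremu: ∅.
Wendy ∩ Wiremu ∩ Erik: ∅.
Wendy ∩ Wiremu ∩ Erik ∩ Yuki: ∅.
Wendy ∩ Wiremu ∩ Erik ∩ Yuki ∩ Noa: ∅.
Wendy ∩ Wiremu ∩ Erik ∩ Yuki ∩ Noa ∩ Sam: ∅.
Wendy ∩ Wiremu ∩ Erik ∩ Yuki ∩ Noa ∩ Sam ∩ Leo: ∅.
There is no time when everyone is free.
No common window is at least 90 minutes long.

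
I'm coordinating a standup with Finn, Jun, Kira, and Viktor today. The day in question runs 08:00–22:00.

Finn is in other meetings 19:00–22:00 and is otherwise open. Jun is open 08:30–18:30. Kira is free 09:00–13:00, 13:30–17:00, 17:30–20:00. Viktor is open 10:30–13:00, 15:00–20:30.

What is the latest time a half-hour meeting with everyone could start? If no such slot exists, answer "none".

18:00

Finn free: 08:00-19:00 (invert busy blocks within the working day).
Jun free: 08:30-18:30.
Kira free: 09:00-13:00, 13:30-17:00, 17:30-20:00.
Viktor free: 10:30-13:00, 15:00-20:30.
Finn ∩ Jun: 08:30-18:30.
Finn ∩ Jun ∩ Kira: 09:00-13:00, 13:30-17:00, 17:30-18:30.
Finn ∩ Jun ∩ Kira ∩ Viktor: 10:30-13:00, 15:00-17:00, 17:30-18:30.
The last common window of at least 30 minutes is 17:30-18:30; a 30-minute meeting can start as late as 18:00 and still end by 18:30.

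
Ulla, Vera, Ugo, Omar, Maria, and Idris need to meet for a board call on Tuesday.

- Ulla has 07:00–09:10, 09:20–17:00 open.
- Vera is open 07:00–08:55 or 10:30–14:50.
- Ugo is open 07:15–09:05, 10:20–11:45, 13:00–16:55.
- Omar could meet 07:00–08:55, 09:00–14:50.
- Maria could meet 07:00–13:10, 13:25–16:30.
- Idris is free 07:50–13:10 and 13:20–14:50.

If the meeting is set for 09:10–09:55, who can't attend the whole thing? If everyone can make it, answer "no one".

Ugo, Ulla, Vera

Ulla: not fully free for 09:10-09:55. Vera: not fully free for 09:10-09:55. Ugo: not fully free for 09:10-09:55. Omar: free for 09:10-09:55. Maria: free for 09:10-09:55. Idris: free for 09:10-09:55.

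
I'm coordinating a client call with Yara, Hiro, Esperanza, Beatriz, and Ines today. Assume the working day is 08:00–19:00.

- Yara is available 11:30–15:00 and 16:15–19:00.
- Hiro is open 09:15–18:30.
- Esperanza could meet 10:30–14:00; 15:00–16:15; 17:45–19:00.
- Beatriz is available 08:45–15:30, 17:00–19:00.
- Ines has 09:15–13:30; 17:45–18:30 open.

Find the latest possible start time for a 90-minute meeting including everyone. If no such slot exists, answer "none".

12:00

Yara ∩ Hiro: 11:30-15:00, 16:15-18:30.
Yara ∩ Hiro ∩ Esperanza: 11:30-14:00, 17:45-18:30.
Yara ∩ Hiro ∩ Esperanza ∩ Beatriz: 11:30-14:00, 17:45-18:30.
Yara ∩ Hiro ∩ Esperanza ∩ Beatriz ∩ Ines: 11:30-13:30, 17:45-18:30.
Those are the intersection windows.
The last common window of at least 90 minutes is 11:30-13:30; a 90-minute meeting can start as late as 12:00 and still end by 13:30.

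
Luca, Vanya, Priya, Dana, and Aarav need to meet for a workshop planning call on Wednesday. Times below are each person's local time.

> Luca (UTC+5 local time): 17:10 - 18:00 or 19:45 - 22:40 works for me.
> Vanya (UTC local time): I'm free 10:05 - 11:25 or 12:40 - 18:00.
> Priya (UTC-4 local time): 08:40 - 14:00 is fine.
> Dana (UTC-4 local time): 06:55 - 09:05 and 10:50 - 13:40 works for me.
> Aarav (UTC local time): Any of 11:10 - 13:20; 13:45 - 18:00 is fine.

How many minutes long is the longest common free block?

170

Luca in UTC: 12:10-13:00, 14:45-17:40 (subtract 5h to convert from UTC+5).
Vanya in UTC: 10:05-11:25, 12:40-18:00.
Priya in UTC: 12:40-18:00 (add 4h to convert from UTC-4).
Dana in UTC: 10:55-13:05, 14:50-17:40 (add 4h to convert from UTC-4).
Aarav in UTC: 11:10-13:20, 13:45-18:00.
Luca ∩ Vanya: 12:40-13:00, 14:45-17:40.
Luca ∩ Vanya ∩ Priya: 12:40-13:00, 14:45-17:40.
Luca ∩ Vanya ∩ Priya ∩ Dana: 12:40-13:00, 14:50-17:40.
Luca ∩ Vanya ∩ Priya ∩ Dana ∩ Aarav: 12:40-13:00, 14:50-17:40.
The longest is 14:50-17:40 at 170 minutes.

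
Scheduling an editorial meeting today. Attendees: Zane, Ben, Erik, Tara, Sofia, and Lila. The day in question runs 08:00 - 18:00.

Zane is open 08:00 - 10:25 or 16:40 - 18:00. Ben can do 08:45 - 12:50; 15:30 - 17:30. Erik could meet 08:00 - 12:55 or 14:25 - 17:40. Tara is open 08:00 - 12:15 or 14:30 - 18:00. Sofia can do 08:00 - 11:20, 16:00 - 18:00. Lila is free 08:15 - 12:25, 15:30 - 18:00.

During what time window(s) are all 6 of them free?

Zane ∩ Ben: 08:45-10:25, 16:40-17:30.
Zane ∩ Ben ∩ Erik: 08:45-10:25, 16:40-17:30.
Zane ∩ Ben ∩ Erik ∩ Tara: 08:45-10:25, 16:40-17:30.
Zane ∩ Ben ∩ Erik ∩ Tara ∩ Sofia: 08:45-10:25, 16:40-17:30.
Zane ∩ Ben ∩ Erik ∩ Tara ∩ Sofia ∩ Lila: 08:45-10:25, 16:40-17:30.
So the common availability across everyone is 08:45-10:25, 16:40-17:30.

08:45-10:25, 16:40-17:30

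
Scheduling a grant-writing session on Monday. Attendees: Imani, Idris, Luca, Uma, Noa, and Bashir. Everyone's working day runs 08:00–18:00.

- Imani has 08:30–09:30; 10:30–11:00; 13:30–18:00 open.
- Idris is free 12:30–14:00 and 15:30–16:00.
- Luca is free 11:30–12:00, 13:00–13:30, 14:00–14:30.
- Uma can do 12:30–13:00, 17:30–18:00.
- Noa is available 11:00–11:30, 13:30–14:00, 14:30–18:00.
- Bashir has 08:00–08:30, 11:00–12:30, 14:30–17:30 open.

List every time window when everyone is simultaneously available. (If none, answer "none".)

Imani ∩ Idris: 13:30-14:00, 15:30-16:00.
Imani ∩ Idris ∩ Luca: ∅.
Imani ∩ Idris ∩ Luca ∩ Uma: ∅.
Imani ∩ Idris ∩ Luca ∩ Uma ∩ Noa: ∅.
Imani ∩ Idris ∩ Luca ∩ Uma ∩ Noa ∩ Bashir: ∅.
There is no time when everyone is free.

none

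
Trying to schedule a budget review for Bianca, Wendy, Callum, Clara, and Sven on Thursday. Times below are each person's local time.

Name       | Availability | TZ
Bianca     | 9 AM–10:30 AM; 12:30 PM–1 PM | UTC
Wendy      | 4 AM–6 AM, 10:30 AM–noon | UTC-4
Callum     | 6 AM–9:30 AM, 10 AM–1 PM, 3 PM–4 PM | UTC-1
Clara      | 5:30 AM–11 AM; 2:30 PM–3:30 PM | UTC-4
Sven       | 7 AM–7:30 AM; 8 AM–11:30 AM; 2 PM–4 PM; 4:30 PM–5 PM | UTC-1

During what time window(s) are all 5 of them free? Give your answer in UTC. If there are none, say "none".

Bianca in UTC: 09:00-10:30, 12:30-13:00.
Wendy in UTC: 08:00-10:00, 14:30-16:00 (add 4h to convert from UTC-4).
Callum in UTC: 07:00-10:30, 11:00-14:00, 16:00-17:00 (add 1h to convert from UTC-1).
Clara in UTC: 09:30-15:00, 18:30-19:30 (add 4h to convert from UTC-4).
Sven in UTC: 08:00-08:30, 09:00-12:30, 15:00-17:00, 17:30-18:00 (add 1h to convert from UTC-1).
Bianca ∩ Wendy: 09:00-10:00.
Bianca ∩ Wendy ∩ Callum: 09:00-10:00.
Bianca ∩ Wendy ∩ Callum ∩ Clara: 09:30-10:00.
Bianca ∩ Wendy ∩ Callum ∩ Clara ∩ Sven: 09:30-10:00.

09:30-10:00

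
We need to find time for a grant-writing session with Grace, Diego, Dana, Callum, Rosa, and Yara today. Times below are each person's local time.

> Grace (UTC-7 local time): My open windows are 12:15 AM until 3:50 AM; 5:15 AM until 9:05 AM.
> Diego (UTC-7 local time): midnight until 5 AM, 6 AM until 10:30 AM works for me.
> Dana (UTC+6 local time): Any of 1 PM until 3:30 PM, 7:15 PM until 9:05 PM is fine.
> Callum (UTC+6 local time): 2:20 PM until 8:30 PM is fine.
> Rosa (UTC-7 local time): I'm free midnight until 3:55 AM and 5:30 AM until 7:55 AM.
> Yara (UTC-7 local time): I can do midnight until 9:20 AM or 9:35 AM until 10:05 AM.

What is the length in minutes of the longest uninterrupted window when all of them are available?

Grace in UTC: 07:15-10:50, 12:15-16:05 (add 7h to convert from UTC-7).
Diego in UTC: 07:00-12:00, 13:00-17:30 (add 7h to convert from UTC-7).
Dana in UTC: 07:00-09:30, 13:15-15:05 (subtract 6h to convert from UTC+6).
Callum in UTC: 08:20-14:30 (subtract 6h to convert from UTC+6).
Rosa in UTC: 07:00-10:55, 12:30-14:55 (add 7h to convert from UTC-7).
Yara in UTC: 07:00-16:20, 16:35-17:05 (add 7h to convert from UTC-7).
Grace ∩ Diego: 07:15-10:50, 13:00-16:05.
Grace ∩ Diego ∩ Dana: 07:15-09:30, 13:15-15:05.
Grace ∩ Diego ∩ Dana ∩ Callum: 08:20-09:30, 13:15-14:30.
Grace ∩ Diego ∩ Dana ∩ Callum ∩ Rosa: 08:20-09:30, 13:15-14:30.
Grace ∩ Diego ∩ Dana ∩ Callum ∩ Rosa ∩ Yara: 08:20-09:30, 13:15-14:30.
The longest is 13:15-14:30 at 75 minutes.

75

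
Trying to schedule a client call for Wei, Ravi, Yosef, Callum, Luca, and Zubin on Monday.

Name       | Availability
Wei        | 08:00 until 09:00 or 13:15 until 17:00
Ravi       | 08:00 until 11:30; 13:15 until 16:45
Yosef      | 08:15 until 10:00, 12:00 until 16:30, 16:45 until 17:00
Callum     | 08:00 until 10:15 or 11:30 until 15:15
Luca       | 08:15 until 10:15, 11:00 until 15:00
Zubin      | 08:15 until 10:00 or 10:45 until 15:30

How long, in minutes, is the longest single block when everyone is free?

Wei ∩ Ravi: 08:00-09:00, 13:15-16:45.
Wei ∩ Ravi ∩ Yosef: 08:15-09:00, 13:15-16:30.
Wei ∩ Ravi ∩ Yosef ∩ Callum: 08:15-09:00, 13:15-15:15.
Wei ∩ Ravi ∩ Yosef ∩ Callum ∩ Luca: 08:15-09:00, 13:15-15:00.
Wei ∩ Ravi ∩ Yosef ∩ Callum ∩ Luca ∩ Zubin: 08:15-09:00, 13:15-15:00.
Those are the intersection windows.
The longest is 13:15-15:00 at 105 minutes.

105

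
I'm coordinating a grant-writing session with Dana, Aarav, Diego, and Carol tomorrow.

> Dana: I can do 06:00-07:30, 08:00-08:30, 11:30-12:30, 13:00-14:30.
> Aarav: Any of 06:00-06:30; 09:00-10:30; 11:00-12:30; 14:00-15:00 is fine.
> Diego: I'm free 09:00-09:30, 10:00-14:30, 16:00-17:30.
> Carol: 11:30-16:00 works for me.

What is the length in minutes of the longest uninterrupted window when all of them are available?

Dana ∩ Aarav: 06:00-06:30, 11:30-12:30, 14:00-14:30.
Dana ∩ Aarav ∩ Diego: 11:30-12:30, 14:00-14:30.
Dana ∩ Aarav ∩ Diego ∩ Carol: 11:30-12:30, 14:00-14:30.
The longest is 11:30-12:30 at 60 minutes.

60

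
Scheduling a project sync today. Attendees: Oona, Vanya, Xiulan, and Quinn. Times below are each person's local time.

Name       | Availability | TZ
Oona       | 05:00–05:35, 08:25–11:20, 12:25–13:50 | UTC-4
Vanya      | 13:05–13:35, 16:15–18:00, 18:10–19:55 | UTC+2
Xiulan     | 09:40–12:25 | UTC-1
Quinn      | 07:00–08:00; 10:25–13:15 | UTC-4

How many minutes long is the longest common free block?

Oona in UTC: 09:00-09:35, 12:25-15:20, 16:25-17:50 (add 4h to convert from UTC-4).
Vanya in UTC: 11:05-11:35, 14:15-16:00, 16:10-17:55 (subtract 2h to convert from UTC+2).
Xiulan in UTC: 10:40-13:25 (add 1h to convert from UTC-1).
Quinn in UTC: 11:00-12:00, 14:25-17:15 (add 4h to convert from UTC-4).
Oona ∩ Vanya: 14:15-15:20, 16:25-17:50.
Oona ∩ Vanya ∩ Xiulan: ∅.
Oona ∩ Vanya ∩ Xiulan ∩ Quinn: ∅.
There is no time when everyone is free.
No common window exists, so the longest block is 0 minutes.

0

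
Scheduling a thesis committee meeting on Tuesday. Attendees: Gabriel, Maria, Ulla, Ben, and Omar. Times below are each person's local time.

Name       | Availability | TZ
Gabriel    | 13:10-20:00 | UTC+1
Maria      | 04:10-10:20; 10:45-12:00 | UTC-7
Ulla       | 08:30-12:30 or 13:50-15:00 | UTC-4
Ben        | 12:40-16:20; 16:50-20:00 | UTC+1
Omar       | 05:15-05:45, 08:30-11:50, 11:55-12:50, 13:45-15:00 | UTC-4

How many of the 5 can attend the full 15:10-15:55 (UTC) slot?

Gabriel in UTC: 12:10-19:00 (subtract 1h to convert from UTC+1).
Maria in UTC: 11:10-17:20, 17:45-19:00 (add 7h to convert from UTC-7).
Ulla in UTC: 12:30-16:30, 17:50-19:00 (add 4h to convert from UTC-4).
Ben in UTC: 11:40-15:20, 15:50-19:00 (subtract 1h to convert from UTC+1).
Omar in UTC: 09:15-09:45, 12:30-15:50, 15:55-16:50, 17:45-19:00 (add 4h to convert from UTC-4).
Gabriel, Maria, and Ulla can make the full 15:10-15:55 slot — that's 3.

3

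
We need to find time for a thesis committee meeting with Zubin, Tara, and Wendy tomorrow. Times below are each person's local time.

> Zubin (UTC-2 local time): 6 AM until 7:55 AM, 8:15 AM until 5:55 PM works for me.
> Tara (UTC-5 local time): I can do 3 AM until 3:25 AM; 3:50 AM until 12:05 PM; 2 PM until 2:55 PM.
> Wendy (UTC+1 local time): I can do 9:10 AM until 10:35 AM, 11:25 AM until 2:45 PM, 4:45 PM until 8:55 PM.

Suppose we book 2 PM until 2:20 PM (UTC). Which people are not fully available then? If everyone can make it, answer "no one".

Wendy

Zubin in UTC: 08:00-09:55, 10:15-19:55 (add 2h to convert from UTC-2).
Tara in UTC: 08:00-08:25, 08:50-17:05, 19:00-19:55 (add 5h to convert from UTC-5).
Wendy in UTC: 08:10-09:35, 10:25-13:45, 15:45-19:55 (subtract 1h to convert from UTC+1).
Zubin: free for 14:00-14:20. Tara: free for 14:00-14:20. Wendy: not fully free for 14:00-14:20.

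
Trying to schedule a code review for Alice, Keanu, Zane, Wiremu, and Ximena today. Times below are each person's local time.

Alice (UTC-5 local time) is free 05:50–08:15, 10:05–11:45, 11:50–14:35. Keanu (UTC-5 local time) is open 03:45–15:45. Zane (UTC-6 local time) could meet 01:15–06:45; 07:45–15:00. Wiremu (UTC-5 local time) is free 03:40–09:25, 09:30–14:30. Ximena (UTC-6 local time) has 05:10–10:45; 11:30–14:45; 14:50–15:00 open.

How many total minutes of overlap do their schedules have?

Alice in UTC: 10:50-13:15, 15:05-16:45, 16:50-19:35 (add 5h to convert from UTC-5).
Keanu in UTC: 08:45-20:45 (add 5h to convert from UTC-5).
Zane in UTC: 07:15-12:45, 13:45-21:00 (add 6h to convert from UTC-6).
Wiremu in UTC: 08:40-14:25, 14:30-19:30 (add 5h to convert from UTC-5).
Ximena in UTC: 11:10-16:45, 17:30-20:45, 20:50-21:00 (add 6h to convert from UTC-6).
Alice ∩ Keanu: 10:50-13:15, 15:05-16:45, 16:50-19:35.
Alice ∩ Keanu ∩ Zane: 10:50-12:45, 15:05-16:45, 16:50-19:35.
Alice ∩ Keanu ∩ Zane ∩ Wiremu: 10:50-12:45, 15:05-16:45, 16:50-19:30.
Alice ∩ Keanu ∩ Zane ∩ Wiremu ∩ Ximena: 11:10-12:45, 15:05-16:45, 17:30-19:30.
Those are the intersection windows.
Summing the common windows: 95 + 100 + 120 = 315 minutes.

315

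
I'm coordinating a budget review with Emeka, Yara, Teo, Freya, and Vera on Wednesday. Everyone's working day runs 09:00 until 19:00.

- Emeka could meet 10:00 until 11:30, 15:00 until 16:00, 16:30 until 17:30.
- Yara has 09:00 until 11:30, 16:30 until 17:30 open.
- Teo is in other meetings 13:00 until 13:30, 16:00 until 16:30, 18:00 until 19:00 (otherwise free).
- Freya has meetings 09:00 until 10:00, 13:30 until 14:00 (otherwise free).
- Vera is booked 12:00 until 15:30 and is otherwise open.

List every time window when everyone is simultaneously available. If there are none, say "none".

10:00-11:30, 16:30-17:30

Emeka free: 10:00-11:30, 15:00-16:00, 16:30-17:30.
Yara free: 09:00-11:30, 16:30-17:30.
Teo free: 09:00-13:00, 13:30-16:00, 16:30-18:00 (invert busy blocks within the working day).
Freya free: 10:00-13:30, 14:00-19:00 (invert busy blocks within the working day).
Vera free: 09:00-12:00, 15:30-19:00 (invert busy blocks within the working day).
Emeka ∩ Yara: 10:00-11:30, 16:30-17:30.
Emeka ∩ Yara ∩ Teo: 10:00-11:30, 16:30-17:30.
Emeka ∩ Yara ∩ Teo ∩ Freya: 10:00-11:30, 16:30-17:30.
Emeka ∩ Yara ∩ Teo ∩ Freya ∩ Vera: 10:00-11:30, 16:30-17:30.
So the common availability across everyone is 10:00-11:30, 16:30-17:30.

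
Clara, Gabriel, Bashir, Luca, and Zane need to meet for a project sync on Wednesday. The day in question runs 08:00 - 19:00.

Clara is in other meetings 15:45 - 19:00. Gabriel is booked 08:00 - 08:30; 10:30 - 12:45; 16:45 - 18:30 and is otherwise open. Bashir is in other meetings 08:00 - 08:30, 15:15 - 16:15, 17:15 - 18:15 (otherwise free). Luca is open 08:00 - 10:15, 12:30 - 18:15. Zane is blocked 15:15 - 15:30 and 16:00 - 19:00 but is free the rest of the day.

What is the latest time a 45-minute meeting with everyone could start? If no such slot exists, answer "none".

14:30

Clara free: 08:00-15:45 (invert busy blocks within the working day).
Gabriel free: 08:30-10:30, 12:45-16:45, 18:30-19:00 (invert busy blocks within the working day).
Bashir free: 08:30-15:15, 16:15-17:15, 18:15-19:00 (invert busy blocks within the working day).
Luca free: 08:00-10:15, 12:30-18:15.
Zane free: 08:00-15:15, 15:30-16:00 (invert busy blocks within the working day).
Clara ∩ Gabriel: 08:30-10:30, 12:45-15:45.
Clara ∩ Gabriel ∩ Bashir: 08:30-10:30, 12:45-15:15.
Clara ∩ Gabriel ∩ Bashir ∩ Luca: 08:30-10:15, 12:45-15:15.
Clara ∩ Gabriel ∩ Bashir ∩ Luca ∩ Zane: 08:30-10:15, 12:45-15:15.
So the common availability across everyone is 08:30-10:15, 12:45-15:15.
The last common window of at least 45 minutes is 12:45-15:15; a 45-minute meeting can start as late as 14:30 and still end by 15:15.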